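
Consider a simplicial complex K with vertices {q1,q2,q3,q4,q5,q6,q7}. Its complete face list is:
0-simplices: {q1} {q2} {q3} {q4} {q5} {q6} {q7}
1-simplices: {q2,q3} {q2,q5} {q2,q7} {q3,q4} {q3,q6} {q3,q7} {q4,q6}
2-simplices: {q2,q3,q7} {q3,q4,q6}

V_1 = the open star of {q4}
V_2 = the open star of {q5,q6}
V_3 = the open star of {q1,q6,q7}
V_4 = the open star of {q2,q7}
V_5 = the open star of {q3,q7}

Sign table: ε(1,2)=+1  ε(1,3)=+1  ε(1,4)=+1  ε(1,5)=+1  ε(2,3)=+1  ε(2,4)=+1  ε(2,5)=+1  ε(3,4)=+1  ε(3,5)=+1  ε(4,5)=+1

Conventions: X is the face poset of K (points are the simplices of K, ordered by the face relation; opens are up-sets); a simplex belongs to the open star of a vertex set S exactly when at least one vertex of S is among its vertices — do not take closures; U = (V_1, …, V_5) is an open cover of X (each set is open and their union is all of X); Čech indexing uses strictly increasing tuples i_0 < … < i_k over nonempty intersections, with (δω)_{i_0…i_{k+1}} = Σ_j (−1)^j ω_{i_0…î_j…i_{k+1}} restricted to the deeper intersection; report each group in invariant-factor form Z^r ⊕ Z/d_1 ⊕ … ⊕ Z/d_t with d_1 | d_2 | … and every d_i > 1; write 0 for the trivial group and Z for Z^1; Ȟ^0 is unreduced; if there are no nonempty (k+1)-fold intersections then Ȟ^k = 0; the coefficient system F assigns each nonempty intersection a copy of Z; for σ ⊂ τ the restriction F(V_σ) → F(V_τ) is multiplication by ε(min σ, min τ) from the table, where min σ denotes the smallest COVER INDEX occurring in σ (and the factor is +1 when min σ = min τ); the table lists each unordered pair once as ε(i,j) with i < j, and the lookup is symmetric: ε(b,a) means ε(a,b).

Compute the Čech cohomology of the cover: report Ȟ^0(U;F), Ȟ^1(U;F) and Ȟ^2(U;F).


Ȟ^0 = Z, Ȟ^1 = Z, Ȟ^2 = 0

nonempty intersections:
  V1={{q4},{q3,q4},{q4,q6},{q3,q4,q6}} V2={{q5},{q6},{q2,q5},{q3,q6},{q4,q6},{q3,q4,q6}} V3={{q1},{q6},{q7},{q2,q7},{q3,q6},{q3,q7},{q4,q6},{q2,q3,q7},{q3,q4,q6}} V4={{q2},{q7},{q2,q3},{q2,q5},{q2,q7},{q3,q7},{q2,q3,q7}} V5={{q3},{q7},{q2,q3},{q2,q7},{q3,q4},{q3,q6},{q3,q7},{q2,q3,q7},{q3,q4,q6}}
  V12={{q4,q6},{q3,q4,q6}} V13={{q4,q6},{q3,q4,q6}} V15={{q3,q4},{q3,q4,q6}} V23={{q6},{q3,q6},{q4,q6},{q3,q4,q6}} V24={{q2,q5}} V25={{q3,q6},{q3,q4,q6}} V34={{q7},{q2,q7},{q3,q7},{q2,q3,q7}} V35={{q7},{q2,q7},{q3,q6},{q3,q7},{q2,q3,q7},{q3,q4,q6}} V45={{q7},{q2,q3},{q2,q7},{q3,q7},{q2,q3,q7}}
  V123={{q4,q6},{q3,q4,q6}} V125={{q3,q4,q6}} V135={{q3,q4,q6}} V235={{q3,q6},{q3,q4,q6}} V345={{q7},{q2,q7},{q3,q7},{q2,q3,q7}}
  V1235={{q3,q4,q6}}
C dims 5,9,5,1; δ0: rk 4, SNF 1^4; δ1: rk 4, SNF 1^4; δ2: rk 1, SNF 1^1
Ȟ^0: (5−4)−0=1 ⇒ Z
Ȟ^1: (9−4)−4=1 ⇒ Z
Ȟ^2: (5−1)−4=0 ⇒ 0


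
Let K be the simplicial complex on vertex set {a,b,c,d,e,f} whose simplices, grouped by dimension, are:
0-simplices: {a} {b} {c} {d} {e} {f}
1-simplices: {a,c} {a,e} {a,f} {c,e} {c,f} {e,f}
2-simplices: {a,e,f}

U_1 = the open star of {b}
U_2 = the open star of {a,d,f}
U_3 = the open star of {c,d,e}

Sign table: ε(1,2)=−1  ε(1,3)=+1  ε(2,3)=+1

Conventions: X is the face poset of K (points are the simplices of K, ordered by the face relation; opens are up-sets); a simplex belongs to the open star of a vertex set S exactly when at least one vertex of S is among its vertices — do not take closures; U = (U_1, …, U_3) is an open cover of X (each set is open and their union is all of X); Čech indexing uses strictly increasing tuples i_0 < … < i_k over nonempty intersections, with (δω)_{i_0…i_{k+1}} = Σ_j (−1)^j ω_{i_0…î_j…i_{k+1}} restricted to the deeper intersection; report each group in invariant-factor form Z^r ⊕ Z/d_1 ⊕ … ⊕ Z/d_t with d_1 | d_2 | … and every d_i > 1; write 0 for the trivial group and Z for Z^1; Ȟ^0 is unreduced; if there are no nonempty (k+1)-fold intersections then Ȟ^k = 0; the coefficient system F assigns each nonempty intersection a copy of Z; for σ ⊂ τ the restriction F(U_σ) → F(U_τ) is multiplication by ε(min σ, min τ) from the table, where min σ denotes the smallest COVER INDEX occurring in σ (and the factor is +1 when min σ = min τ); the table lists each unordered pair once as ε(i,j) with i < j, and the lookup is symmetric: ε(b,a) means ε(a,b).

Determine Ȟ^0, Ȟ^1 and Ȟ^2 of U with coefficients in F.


Ȟ^0 ≅ Z^2, Ȟ^1 ≅ 0, Ȟ^2 ≅ 0

nerve simplices:
  U1={{b}} U2={{a},{d},{f},{a,c},{a,e},{a,f},{c,f},{e,f},{a,e,f}} U3={{c},{d},{e},{a,c},{a,e},{c,e},{c,f},{e,f},{a,e,f}}
  U23={{d},{a,c},{a,e},{c,f},{e,f},{a,e,f}}
C dims 3,1; δ0: rk 1, SNF 1^1
degree 0: 3−1−0 = 2 → Ȟ^0 ≅ Z^2
degree 1: 1−0−1 = 0 → Ȟ^1 ≅ 0
degree 2: 0−0−0 = 0 → Ȟ^2 ≅ 0


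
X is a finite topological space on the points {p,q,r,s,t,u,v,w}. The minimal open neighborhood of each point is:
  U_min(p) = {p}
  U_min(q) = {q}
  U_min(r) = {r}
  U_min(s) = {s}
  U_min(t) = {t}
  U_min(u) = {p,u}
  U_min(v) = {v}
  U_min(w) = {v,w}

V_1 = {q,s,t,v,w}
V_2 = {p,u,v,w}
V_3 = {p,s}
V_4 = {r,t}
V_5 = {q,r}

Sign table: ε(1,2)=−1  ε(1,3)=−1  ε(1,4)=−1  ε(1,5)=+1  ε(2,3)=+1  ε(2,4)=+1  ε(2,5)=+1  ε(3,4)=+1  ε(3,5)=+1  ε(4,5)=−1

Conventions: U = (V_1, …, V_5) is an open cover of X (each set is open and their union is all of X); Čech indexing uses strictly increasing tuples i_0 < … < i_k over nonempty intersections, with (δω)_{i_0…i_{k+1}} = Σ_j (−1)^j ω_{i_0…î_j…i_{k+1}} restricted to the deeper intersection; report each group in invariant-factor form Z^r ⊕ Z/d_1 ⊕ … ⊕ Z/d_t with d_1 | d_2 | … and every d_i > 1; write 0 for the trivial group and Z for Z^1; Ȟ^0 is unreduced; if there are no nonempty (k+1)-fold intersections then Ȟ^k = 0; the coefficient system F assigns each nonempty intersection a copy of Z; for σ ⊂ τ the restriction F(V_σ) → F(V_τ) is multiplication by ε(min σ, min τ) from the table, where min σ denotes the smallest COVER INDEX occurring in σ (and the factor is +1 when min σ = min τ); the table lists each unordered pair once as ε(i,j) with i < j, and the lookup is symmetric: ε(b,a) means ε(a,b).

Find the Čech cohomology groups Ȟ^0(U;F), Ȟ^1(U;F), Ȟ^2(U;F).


nerve of the cover:
  V12={v,w} V13={s} V14={t} V15={q} V23={p} V45={r}
C dims 5,6; δ0: rk 4, SNF 1^4
Ȟ^0 = (5 − 4) − 0 = 1, so Ȟ^0 ≅ Z
Ȟ^1 = (6 − 0) − 4 = 2, so Ȟ^1 ≅ Z^2
Ȟ^2 = (0 − 0) − 0 = 0, so Ȟ^2 ≅ 0

Ȟ^0 ≅ Z,  Ȟ^1 ≅ Z^2,  Ȟ^2 ≅ 0


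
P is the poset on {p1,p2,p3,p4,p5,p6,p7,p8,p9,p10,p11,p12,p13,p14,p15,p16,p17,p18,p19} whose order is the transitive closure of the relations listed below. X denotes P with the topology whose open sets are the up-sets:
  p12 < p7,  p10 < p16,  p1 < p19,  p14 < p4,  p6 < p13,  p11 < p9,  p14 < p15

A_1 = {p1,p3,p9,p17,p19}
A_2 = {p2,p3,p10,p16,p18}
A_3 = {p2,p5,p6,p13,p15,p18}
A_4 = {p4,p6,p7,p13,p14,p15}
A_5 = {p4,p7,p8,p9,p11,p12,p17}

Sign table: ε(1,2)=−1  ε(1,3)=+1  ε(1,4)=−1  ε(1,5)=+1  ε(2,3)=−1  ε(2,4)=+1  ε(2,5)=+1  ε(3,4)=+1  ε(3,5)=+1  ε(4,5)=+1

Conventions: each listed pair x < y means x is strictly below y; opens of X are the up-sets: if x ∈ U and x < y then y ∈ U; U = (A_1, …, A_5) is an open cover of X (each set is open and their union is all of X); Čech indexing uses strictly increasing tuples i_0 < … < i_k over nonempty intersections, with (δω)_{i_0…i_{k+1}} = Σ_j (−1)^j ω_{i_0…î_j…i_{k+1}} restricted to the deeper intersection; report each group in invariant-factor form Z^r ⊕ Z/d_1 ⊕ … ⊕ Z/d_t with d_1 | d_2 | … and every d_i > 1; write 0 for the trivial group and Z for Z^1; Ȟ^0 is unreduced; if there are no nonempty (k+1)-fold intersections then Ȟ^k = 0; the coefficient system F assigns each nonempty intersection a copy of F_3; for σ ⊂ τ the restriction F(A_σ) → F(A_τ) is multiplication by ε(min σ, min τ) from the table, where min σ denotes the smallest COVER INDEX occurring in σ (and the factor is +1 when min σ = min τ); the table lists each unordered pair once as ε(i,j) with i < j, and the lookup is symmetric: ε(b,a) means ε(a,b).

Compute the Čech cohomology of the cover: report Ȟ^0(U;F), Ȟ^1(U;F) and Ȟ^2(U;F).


nonempty intersections:
  A12={p3} A15={p9,p17} A23={p2,p18} A34={p6,p13,p15} A45={p4,p7}
C dims 5,5; δ0: rk_F3 4
Ȟ^0: (5−4)−0=1 ⇒ Z/3
Ȟ^1: (5−0)−4=1 ⇒ Z/3
Ȟ^2: (0−0)−0=0 ⇒ 0

Ȟ^0(U;F) ≅ Z/3; Ȟ^1(U;F) ≅ Z/3; Ȟ^2(U;F) ≅ 0


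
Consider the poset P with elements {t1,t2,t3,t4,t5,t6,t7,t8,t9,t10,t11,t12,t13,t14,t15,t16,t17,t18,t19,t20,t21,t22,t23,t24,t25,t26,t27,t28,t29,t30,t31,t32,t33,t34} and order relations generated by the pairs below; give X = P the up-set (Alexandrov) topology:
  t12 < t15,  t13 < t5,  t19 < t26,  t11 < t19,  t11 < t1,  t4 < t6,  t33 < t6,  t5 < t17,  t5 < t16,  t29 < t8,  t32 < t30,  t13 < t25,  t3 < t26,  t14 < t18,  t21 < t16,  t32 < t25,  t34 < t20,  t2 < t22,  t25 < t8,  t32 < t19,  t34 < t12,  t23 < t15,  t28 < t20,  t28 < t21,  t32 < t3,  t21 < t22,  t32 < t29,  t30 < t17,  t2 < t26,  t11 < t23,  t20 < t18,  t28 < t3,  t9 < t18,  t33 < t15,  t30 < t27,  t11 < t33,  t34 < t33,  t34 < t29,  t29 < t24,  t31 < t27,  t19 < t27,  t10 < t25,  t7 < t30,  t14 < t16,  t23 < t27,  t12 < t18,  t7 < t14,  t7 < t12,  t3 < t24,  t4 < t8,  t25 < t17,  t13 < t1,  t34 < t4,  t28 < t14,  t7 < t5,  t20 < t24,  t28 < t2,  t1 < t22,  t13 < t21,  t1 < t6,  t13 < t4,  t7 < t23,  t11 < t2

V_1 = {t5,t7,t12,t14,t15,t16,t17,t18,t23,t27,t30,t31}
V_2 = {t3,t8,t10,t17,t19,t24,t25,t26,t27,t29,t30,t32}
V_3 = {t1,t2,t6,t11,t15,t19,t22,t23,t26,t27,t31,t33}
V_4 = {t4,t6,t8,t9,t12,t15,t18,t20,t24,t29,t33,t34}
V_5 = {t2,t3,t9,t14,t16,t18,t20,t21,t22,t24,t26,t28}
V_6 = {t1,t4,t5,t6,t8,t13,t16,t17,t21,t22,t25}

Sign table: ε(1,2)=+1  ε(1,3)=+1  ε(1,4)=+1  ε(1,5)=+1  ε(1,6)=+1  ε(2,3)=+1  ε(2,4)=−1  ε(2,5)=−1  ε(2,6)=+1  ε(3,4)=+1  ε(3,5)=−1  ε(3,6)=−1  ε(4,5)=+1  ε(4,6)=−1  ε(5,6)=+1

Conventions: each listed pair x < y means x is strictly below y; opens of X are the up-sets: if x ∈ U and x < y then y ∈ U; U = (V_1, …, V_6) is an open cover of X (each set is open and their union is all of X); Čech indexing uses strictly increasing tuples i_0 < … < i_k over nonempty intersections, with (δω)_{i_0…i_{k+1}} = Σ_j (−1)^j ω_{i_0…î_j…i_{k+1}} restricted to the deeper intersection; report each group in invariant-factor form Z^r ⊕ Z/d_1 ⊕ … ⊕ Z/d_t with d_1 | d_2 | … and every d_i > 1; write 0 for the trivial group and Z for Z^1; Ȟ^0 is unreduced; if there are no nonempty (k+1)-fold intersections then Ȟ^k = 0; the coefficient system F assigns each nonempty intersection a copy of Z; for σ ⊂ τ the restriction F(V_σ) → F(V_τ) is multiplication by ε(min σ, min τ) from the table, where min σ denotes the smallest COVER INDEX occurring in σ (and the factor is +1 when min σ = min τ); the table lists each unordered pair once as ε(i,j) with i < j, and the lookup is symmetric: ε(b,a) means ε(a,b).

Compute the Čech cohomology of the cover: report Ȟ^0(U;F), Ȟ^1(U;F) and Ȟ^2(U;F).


nerve of the cover:
  V12={t17,t27,t30} V13={t15,t23,t27,t31} V14={t12,t15,t18} V15={t14,t16,t18} V16={t5,t16,t17} V23={t19,t26,t27} V24={t8,t24,t29} V25={t3,t24,t26} V26={t8,t17,t25} V34={t6,t15,t33} V35={t2,t22,t26} V36={t1,t6,t22} V45={t9,t18,t20,t24} V46={t4,t6,t8} V56={t16,t21,t22}
  V123={t27} V126={t17} V134={t15} V145={t18} V156={t16} V235={t26} V245={t24} V246={t8} V346={t6} V356={t22}
C dims 6,15,10; δ0: rk 6, SNF 1^5·2; δ1: rk 9, SNF 1^9
Ȟ^0 = (6 − 6) − 0 = 0, so Ȟ^0 ≅ 0
Ȟ^1 = (15 − 9) − 6 = 0 plus torsion [2], so Ȟ^1 ≅ Z/2
Ȟ^2 = (10 − 0) − 9 = 1, so Ȟ^2 ≅ Z

Ȟ^0 = 0, Ȟ^1 = Z/2 and Ȟ^2 = Z


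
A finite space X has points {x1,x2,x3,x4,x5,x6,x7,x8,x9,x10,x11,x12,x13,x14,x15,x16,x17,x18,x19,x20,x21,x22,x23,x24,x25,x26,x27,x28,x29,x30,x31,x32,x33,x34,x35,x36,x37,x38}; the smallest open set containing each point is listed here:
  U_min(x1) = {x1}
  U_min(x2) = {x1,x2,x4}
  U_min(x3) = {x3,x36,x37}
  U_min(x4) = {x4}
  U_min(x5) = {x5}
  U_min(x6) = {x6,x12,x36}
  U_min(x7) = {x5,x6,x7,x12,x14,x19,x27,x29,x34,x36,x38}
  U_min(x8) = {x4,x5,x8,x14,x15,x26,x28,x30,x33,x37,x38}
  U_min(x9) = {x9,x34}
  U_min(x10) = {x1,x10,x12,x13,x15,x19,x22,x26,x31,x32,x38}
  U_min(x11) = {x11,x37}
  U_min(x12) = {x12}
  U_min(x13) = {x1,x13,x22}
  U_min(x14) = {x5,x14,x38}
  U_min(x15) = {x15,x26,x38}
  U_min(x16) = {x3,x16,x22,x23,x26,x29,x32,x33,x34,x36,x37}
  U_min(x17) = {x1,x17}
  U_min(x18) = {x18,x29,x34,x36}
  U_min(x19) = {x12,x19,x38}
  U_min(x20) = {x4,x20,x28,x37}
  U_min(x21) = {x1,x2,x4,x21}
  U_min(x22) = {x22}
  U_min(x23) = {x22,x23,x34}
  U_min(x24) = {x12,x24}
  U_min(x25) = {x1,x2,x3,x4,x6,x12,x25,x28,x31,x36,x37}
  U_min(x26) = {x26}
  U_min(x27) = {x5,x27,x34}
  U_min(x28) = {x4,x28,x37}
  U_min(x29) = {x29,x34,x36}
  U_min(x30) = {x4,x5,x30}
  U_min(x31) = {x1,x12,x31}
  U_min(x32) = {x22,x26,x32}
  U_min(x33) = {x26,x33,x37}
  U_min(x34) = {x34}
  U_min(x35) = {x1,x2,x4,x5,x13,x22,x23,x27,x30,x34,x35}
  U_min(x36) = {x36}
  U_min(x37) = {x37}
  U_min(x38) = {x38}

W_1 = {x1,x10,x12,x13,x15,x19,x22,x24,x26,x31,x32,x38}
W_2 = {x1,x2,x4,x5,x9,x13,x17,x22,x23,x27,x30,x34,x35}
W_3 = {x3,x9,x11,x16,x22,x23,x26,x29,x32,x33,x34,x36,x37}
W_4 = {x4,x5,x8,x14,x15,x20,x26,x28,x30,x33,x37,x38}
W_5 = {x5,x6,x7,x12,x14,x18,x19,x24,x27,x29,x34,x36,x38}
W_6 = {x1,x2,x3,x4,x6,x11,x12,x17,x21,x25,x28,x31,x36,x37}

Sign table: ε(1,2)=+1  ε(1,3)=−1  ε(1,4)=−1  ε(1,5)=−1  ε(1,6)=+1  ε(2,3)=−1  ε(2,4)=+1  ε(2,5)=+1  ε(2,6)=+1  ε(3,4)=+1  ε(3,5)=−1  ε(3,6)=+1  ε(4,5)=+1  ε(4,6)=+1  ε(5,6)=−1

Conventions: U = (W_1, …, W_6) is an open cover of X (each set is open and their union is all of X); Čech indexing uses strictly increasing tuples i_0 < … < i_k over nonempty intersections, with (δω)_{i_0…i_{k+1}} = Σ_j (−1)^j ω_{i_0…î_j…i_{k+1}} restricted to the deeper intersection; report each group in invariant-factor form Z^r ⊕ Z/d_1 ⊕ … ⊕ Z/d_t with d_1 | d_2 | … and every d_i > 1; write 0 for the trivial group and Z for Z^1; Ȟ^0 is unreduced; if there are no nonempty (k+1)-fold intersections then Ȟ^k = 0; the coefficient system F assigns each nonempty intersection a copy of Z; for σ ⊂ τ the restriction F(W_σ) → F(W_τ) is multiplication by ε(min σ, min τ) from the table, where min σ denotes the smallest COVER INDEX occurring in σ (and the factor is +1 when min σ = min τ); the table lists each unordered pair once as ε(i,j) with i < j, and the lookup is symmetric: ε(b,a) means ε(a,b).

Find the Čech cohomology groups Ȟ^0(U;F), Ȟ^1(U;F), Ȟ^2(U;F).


nonempty overlaps:
  W12={x1,x13,x22} W13={x22,x26,x32} W14={x15,x26,x38} W15={x12,x19,x24,x38} W16={x1,x12,x31} W23={x9,x22,x23,x34} W24={x4,x5,x30} W25={x5,x27,x34} W26={x1,x2,x4,x17} W34={x26,x33,x37} W35={x29,x34,x36} W36={x3,x11,x36,x37} W45={x5,x14,x38} W46={x4,x28,x37} W56={x6,x12,x36}
  W123={x22} W126={x1} W134={x26} W145={x38} W156={x12} W235={x34} W245={x5} W246={x4} W346={x37} W356={x36}
C dims 6,15,10; δ0: rk 6, SNF 1^5·2; δ1: rk 9, SNF 1^9
degree 0: 6−6−0 = 0 → Ȟ^0 ≅ 0
degree 1: 15−9−6 = 0 plus torsion [2] → Ȟ^1 ≅ Z/2
degree 2: 10−0−9 = 1 → Ȟ^2 ≅ Z

Ȟ^0 = 0, Ȟ^1 = Z/2, Ȟ^2 = Z


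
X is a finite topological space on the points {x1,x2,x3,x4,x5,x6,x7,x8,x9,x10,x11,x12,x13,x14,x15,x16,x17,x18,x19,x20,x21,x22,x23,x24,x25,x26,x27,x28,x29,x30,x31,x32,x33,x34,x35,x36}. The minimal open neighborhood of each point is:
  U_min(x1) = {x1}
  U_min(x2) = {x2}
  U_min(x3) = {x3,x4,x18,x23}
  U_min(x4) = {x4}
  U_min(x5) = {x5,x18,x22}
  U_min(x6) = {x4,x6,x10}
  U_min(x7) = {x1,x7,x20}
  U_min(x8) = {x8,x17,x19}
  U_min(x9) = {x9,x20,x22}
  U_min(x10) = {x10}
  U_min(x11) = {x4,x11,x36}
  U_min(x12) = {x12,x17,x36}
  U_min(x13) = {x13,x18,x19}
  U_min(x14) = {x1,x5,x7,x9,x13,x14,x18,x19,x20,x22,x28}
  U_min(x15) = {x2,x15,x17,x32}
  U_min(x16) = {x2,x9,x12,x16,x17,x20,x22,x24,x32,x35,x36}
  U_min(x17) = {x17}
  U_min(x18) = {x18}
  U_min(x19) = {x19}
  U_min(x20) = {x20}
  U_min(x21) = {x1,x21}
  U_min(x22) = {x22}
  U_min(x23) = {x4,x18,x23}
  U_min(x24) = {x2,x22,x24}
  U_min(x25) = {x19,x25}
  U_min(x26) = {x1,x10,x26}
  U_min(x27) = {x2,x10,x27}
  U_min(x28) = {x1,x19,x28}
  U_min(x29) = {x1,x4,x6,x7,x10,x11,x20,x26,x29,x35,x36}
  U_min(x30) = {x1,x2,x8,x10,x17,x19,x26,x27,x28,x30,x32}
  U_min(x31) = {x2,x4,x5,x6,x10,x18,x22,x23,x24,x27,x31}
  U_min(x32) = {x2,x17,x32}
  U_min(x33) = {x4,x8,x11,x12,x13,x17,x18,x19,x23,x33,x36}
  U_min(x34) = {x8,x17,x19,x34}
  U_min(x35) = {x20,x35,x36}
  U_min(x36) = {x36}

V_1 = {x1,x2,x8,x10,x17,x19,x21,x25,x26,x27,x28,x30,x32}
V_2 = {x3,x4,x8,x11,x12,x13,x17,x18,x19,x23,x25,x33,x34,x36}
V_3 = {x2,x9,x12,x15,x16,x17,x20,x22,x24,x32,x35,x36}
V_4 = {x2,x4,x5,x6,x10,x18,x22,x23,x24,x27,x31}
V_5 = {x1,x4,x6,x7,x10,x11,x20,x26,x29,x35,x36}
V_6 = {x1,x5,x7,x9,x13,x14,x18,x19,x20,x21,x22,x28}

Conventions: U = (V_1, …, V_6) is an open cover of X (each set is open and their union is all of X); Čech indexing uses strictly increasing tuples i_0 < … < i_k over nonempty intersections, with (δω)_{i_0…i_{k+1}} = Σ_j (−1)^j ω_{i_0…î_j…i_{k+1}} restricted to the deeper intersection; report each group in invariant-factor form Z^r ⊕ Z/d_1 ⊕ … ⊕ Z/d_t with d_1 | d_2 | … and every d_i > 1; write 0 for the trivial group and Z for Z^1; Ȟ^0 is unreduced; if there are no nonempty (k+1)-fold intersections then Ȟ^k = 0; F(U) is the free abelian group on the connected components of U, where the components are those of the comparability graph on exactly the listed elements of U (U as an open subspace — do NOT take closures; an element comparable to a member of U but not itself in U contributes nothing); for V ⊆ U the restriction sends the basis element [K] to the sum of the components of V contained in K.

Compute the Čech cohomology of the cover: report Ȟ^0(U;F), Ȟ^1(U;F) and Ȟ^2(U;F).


Ȟ^0 ≅ Z; Ȟ^1 ≅ 0; Ȟ^2 ≅ Z/2

intersection data:
  V12={x8,x17,x19,x25} V13={x2,x17,x32} V14={x2,x10,x27} V15={x1,x10,x26} V16={x1,x19,x21,x28} V23={x12,x17,x36} V24={x4,x18,x23} V25={x4,x11,x36} V26={x13,x18,x19} V34={x2,x22,x24} V35={x20,x35,x36} V36={x9,x20,x22} V45={x4,x6,x10} V46={x5,x18,x22} V56={x1,x7,x20}
  V123={x17} V126={x19} V134={x2} V145={x10} V156={x1} V235={x36} V245={x4} V246={x18} V346={x22} V356={x20}
components per intersection:
  V1: {x1,x2,x8,x10,x17,x19,x21,x25,x26,x27,x28,x30,x32}
  V2: {x3,x4,x8,x11,x12,x13,x17,x18,x19,x23,x25,x33,x34,x36}
  V3: {x2,x9,x12,x15,x16,x17,x20,x22,x24,x32,x35,x36}
  V4: {x2,x4,x5,x6,x10,x18,x22,x23,x24,x27,x31}
  V5: {x1,x4,x6,x7,x10,x11,x20,x26,x29,x35,x36}
  V6: {x1,x5,x7,x9,x13,x14,x18,x19,x20,x21,x22,x28}
  V12: {x8,x17,x19,x25}
  V13: {x2,x17,x32}
  V14: {x2,x10,x27}
  V15: {x1,x10,x26}
  V16: {x1,x19,x21,x28}
  V23: {x12,x17,x36}
  V24: {x4,x18,x23}
  V25: {x4,x11,x36}
  V26: {x13,x18,x19}
  V34: {x2,x22,x24}
  V35: {x20,x35,x36}
  V36: {x9,x20,x22}
  V45: {x4,x6,x10}
  V46: {x5,x18,x22}
  V56: {x1,x7,x20}
  V123: {x17}
  V126: {x19}
  V134: {x2}
  V145: {x10}
  V156: {x1}
  V235: {x36}
  V245: {x4}
  V246: {x18}
  V346: {x22}
  V356: {x20}
C dims 6,15,10; δ0: rk 5, SNF 1^5; δ1: rk 10, SNF 1^9·2
Ȟ^0 = (6 − 5) − 0 = 1, so Ȟ^0 ≅ Z
Ȟ^1 = (15 − 10) − 5 = 0, so Ȟ^1 ≅ 0
Ȟ^2 = (10 − 0) − 10 = 0 plus torsion [2], so Ȟ^2 ≅ Z/2


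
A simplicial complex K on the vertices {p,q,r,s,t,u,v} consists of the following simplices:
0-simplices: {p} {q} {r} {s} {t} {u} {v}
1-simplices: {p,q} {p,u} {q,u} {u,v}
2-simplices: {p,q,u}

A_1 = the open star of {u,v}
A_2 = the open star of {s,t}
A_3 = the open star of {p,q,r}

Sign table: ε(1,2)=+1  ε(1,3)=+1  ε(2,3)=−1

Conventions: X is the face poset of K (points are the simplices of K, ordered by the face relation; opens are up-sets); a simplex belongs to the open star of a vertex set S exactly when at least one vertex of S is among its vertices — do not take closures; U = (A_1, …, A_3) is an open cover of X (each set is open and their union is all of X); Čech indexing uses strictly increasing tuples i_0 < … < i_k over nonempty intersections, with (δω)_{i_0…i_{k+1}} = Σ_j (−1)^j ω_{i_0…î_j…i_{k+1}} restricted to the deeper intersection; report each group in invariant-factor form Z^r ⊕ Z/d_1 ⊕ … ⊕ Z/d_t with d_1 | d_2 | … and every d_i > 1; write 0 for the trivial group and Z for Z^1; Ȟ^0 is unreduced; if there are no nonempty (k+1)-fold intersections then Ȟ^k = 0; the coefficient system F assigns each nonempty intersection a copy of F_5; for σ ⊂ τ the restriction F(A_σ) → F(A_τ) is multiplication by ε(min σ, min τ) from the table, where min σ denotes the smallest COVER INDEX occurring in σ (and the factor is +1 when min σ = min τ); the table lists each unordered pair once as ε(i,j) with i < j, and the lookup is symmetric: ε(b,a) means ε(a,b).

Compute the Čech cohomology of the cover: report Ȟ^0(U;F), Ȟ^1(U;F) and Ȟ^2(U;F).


nonempty overlaps:
  A1={{u},{v},{p,u},{q,u},{u,v},{p,q,u}} A2={{s},{t}} A3={{p},{q},{r},{p,q},{p,u},{q,u},{p,q,u}}
  A13={{p,u},{q,u},{p,q,u}}
C dims 3,1; δ0: rk_F5 1
degree 0: 3−1−0 = 2 → Ȟ^0 ≅ Z/5 ⊕ Z/5
degree 1: 1−0−1 = 0 → Ȟ^1 ≅ 0
degree 2: 0−0−0 = 0 → Ȟ^2 ≅ 0

Ȟ^0 ≅ Z/5 ⊕ Z/5; Ȟ^1 ≅ 0; Ȟ^2 ≅ 0


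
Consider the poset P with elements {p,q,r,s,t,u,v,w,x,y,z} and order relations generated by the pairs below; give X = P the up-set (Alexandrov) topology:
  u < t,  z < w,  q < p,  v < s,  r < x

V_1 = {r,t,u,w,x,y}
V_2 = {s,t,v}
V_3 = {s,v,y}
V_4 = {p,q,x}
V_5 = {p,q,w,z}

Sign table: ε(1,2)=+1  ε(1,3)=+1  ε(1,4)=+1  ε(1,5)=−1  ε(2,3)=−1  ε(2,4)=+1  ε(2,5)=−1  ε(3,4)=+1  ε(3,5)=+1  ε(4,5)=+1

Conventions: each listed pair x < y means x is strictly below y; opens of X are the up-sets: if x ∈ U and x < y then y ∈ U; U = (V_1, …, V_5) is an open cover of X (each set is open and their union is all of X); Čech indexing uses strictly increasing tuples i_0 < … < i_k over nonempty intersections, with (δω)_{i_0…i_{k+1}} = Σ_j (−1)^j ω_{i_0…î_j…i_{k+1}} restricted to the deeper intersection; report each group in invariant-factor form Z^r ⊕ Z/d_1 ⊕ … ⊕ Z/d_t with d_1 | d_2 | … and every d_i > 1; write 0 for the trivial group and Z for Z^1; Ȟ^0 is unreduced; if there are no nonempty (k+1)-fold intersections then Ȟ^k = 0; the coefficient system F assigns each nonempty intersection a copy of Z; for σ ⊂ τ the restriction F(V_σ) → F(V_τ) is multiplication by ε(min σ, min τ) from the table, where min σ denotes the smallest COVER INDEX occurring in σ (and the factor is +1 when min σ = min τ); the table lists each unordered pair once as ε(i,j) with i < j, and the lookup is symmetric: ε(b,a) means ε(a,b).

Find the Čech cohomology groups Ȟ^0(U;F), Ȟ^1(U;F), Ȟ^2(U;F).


nerve of the cover:
  V12={t} V13={y} V14={x} V15={w} V23={s,v} V45={p,q}
C dims 5,6; δ0: rk 5, SNF 1^4·2
Ȟ^0 = (5 − 5) − 0 = 0, so Ȟ^0 ≅ 0
Ȟ^1 = (6 − 0) − 5 = 1 plus torsion [2], so Ȟ^1 ≅ Z ⊕ Z/2
Ȟ^2 = (0 − 0) − 0 = 0, so Ȟ^2 ≅ 0

Ȟ^0 ≅ 0, Ȟ^1 ≅ Z ⊕ Z/2, Ȟ^2 ≅ 0


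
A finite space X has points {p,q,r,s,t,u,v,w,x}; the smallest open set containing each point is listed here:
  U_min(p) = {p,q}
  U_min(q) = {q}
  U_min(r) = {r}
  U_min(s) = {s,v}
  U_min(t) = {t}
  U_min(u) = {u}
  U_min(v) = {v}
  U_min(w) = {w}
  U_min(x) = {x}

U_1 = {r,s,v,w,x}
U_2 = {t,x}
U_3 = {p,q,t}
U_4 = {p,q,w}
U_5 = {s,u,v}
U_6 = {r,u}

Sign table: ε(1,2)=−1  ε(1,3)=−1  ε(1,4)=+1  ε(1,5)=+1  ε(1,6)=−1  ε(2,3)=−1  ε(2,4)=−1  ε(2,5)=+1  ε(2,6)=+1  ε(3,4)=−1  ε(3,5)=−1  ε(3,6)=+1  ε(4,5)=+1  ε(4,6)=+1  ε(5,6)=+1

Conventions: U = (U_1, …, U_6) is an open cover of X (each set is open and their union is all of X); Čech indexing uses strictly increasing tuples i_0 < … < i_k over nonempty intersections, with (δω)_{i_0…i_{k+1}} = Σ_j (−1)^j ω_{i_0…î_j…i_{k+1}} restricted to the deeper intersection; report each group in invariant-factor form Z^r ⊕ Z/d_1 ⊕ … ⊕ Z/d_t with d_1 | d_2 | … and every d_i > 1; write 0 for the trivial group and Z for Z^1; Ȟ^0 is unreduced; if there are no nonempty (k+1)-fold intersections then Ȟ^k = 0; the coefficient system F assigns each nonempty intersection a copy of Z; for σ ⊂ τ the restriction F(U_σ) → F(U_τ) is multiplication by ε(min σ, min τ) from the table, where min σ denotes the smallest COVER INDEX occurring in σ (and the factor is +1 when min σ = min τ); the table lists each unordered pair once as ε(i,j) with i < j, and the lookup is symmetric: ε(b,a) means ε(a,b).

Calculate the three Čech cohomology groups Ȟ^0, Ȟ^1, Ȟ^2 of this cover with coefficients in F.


Ȟ^0(U;F) ≅ 0; Ȟ^1(U;F) ≅ Z ⊕ Z/2; Ȟ^2(U;F) ≅ 0

nonempty intersections:
  U12={x} U14={w} U15={s,v} U16={r} U23={t} U34={p,q} U56={u}
C dims 6,7; δ0: rk 6, SNF 1^5·2
Ȟ^0: (6−6)−0=0 ⇒ 0
Ȟ^1: (7−0)−6=1 plus torsion [2] ⇒ Z ⊕ Z/2
Ȟ^2: (0−0)−0=0 ⇒ 0


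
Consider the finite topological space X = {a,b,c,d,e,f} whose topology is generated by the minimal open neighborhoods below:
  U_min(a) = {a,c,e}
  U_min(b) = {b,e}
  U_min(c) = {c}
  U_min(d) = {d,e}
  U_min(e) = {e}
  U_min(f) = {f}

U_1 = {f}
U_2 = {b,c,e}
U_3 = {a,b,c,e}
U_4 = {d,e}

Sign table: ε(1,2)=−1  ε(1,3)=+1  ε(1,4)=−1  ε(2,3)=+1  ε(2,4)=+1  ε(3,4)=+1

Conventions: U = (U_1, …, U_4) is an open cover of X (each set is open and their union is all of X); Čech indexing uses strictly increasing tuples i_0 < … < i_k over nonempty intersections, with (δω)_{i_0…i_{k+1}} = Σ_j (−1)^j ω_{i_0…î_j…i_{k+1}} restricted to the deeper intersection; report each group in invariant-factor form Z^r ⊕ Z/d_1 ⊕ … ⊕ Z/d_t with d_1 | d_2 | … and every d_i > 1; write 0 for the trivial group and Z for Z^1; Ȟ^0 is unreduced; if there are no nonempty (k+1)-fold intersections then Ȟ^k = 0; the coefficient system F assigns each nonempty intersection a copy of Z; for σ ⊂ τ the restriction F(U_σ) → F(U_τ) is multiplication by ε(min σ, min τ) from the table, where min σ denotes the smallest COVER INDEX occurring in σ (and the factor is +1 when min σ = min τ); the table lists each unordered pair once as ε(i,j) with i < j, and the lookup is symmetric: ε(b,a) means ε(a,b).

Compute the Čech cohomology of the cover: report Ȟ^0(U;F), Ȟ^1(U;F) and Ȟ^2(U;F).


Ȟ^0 ≅ Z^2; Ȟ^1 ≅ 0; Ȟ^2 ≅ 0

nonempty intersections:
  U23={b,c,e} U24={e} U34={e}
  U234={e}
C dims 4,3,1; δ0: rk 2, SNF 1^2; δ1: rk 1, SNF 1^1
Ȟ^0: (4−2)−0=2 ⇒ Z^2
Ȟ^1: (3−1)−2=0 ⇒ 0
Ȟ^2: (1−0)−1=0 ⇒ 0


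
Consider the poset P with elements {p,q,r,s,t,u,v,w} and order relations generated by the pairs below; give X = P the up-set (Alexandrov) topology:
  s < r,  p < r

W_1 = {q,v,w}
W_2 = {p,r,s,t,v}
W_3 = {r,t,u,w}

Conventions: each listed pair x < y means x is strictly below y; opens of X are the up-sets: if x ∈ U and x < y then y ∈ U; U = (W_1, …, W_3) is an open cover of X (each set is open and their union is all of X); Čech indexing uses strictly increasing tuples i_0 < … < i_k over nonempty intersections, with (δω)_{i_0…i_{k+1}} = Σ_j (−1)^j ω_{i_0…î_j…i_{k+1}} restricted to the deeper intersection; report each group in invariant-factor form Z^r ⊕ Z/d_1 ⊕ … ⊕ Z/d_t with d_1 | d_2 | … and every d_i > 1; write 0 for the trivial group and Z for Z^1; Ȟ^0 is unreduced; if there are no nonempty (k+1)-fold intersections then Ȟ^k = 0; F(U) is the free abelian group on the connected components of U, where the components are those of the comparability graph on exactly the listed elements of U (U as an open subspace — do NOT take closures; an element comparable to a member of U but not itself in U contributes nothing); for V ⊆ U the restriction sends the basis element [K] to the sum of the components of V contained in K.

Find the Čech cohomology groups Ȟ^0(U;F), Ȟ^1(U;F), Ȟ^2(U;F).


Ȟ^0 = Z^6,  Ȟ^1 = 0,  Ȟ^2 = 0

intersection data:
  W12={v} W13={w} W23={r,t}
components per intersection:
  W1: {q} {v} {w}
  W2: {p,r,s} {t} {v}
  W3: {r} {t} {u} {w}
  W12: {v}
  W13: {w}
  W23: {r} {t}
C dims 10,4; δ0: rk 4, SNF 1^4
Ȟ^0 = (10 − 4) − 0 = 6, so Ȟ^0 ≅ Z^6
Ȟ^1 = (4 − 0) − 4 = 0, so Ȟ^1 ≅ 0
Ȟ^2 = (0 − 0) − 0 = 0, so Ȟ^2 ≅ 0


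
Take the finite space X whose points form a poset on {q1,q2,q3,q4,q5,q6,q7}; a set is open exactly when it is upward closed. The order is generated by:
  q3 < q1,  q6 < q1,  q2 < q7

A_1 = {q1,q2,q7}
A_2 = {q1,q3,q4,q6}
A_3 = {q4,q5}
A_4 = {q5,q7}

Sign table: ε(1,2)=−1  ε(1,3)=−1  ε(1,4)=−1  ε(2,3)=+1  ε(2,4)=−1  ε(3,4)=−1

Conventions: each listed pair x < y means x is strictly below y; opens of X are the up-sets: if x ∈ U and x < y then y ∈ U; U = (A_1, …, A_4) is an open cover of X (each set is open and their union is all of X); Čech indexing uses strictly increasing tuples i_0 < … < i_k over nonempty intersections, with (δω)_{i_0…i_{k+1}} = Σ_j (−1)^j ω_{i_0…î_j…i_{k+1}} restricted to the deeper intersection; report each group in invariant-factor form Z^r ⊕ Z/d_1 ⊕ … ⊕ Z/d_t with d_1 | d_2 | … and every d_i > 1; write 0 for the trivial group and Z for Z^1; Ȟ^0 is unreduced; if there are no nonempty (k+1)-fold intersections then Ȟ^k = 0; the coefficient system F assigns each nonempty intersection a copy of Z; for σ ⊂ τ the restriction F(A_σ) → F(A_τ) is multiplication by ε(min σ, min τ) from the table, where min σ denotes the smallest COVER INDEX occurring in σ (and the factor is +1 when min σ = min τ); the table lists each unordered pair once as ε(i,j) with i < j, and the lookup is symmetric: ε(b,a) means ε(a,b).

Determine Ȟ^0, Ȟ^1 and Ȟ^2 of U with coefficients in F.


Ȟ^0 ≅ 0; Ȟ^1 ≅ Z/2; Ȟ^2 ≅ 0

nerve of the cover:
  A12={q1} A14={q7} A23={q4} A34={q5}
C dims 4,4; δ0: rk 4, SNF 1^3·2
Ȟ^0 = (4 − 4) − 0 = 0, so Ȟ^0 ≅ 0
Ȟ^1 = (4 − 0) − 4 = 0 plus torsion [2], so Ȟ^1 ≅ Z/2
Ȟ^2 = (0 − 0) − 0 = 0, so Ȟ^2 ≅ 0


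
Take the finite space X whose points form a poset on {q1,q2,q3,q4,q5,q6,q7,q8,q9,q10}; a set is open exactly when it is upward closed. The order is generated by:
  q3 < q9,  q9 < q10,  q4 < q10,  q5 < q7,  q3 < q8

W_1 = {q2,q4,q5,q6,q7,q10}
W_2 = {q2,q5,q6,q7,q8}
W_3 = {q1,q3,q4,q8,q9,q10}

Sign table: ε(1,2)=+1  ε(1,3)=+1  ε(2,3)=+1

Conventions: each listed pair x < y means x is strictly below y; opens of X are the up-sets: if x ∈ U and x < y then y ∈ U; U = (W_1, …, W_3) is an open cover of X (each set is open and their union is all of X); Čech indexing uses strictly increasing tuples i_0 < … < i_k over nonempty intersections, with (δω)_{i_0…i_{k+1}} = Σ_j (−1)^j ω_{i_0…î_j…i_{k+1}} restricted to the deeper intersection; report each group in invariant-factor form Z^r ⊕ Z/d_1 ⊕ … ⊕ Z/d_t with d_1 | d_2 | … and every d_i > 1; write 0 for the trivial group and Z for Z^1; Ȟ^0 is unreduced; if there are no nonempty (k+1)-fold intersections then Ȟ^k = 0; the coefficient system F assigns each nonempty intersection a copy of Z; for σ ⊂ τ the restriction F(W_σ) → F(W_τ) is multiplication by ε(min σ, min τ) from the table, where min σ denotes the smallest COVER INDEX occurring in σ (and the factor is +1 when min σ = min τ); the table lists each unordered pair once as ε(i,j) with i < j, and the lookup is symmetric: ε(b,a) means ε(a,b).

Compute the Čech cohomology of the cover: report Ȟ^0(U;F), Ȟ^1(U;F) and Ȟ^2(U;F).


Ȟ^0 = Z, Ȟ^1 = Z, Ȟ^2 = 0

intersection data:
  W12={q2,q5,q6,q7} W13={q4,q10} W23={q8}
C dims 3,3; δ0: rk 2, SNF 1^2
Ȟ^0 = (3 − 2) − 0 = 1, so Ȟ^0 ≅ Z
Ȟ^1 = (3 − 0) − 2 = 1, so Ȟ^1 ≅ Z
Ȟ^2 = (0 − 0) − 0 = 0, so Ȟ^2 ≅ 0


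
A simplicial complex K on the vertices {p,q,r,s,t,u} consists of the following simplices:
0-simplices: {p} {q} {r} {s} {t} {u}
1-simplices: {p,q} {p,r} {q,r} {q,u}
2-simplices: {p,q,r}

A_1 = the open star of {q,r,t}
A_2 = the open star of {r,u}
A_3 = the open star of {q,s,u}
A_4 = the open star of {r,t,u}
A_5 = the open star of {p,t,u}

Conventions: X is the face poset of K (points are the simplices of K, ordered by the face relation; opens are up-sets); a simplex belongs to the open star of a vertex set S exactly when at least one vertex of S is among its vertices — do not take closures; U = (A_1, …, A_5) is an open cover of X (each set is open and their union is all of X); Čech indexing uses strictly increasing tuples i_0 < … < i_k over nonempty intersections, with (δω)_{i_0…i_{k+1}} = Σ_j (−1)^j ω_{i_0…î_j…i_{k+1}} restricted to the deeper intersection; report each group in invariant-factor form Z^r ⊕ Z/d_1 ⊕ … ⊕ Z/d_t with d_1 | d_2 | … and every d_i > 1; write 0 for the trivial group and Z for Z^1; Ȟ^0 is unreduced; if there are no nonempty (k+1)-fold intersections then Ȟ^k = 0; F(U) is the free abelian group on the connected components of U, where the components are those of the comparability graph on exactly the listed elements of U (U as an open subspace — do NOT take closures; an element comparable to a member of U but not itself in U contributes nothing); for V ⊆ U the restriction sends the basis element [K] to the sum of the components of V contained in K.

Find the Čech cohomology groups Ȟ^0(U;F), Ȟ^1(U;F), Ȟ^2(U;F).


nonempty intersections:
  A1={{q},{r},{t},{p,q},{p,r},{q,r},{q,u},{p,q,r}} A2={{r},{u},{p,r},{q,r},{q,u},{p,q,r}} A3={{q},{s},{u},{p,q},{q,r},{q,u},{p,q,r}} A4={{r},{t},{u},{p,r},{q,r},{q,u},{p,q,r}} A5={{p},{t},{u},{p,q},{p,r},{q,u},{p,q,r}}
  A12={{r},{p,r},{q,r},{q,u},{p,q,r}} A13={{q},{p,q},{q,r},{q,u},{p,q,r}} A14={{r},{t},{p,r},{q,r},{q,u},{p,q,r}} A15={{t},{p,q},{p,r},{q,u},{p,q,r}} A23={{u},{q,r},{q,u},{p,q,r}} A24={{r},{u},{p,r},{q,r},{q,u},{p,q,r}} A25={{u},{p,r},{q,u},{p,q,r}} A34={{u},{q,r},{q,u},{p,q,r}} A35={{u},{p,q},{q,u},{p,q,r}} A45={{t},{u},{p,r},{q,u},{p,q,r}}
  A123={{q,r},{q,u},{p,q,r}} A124={{r},{p,r},{q,r},{q,u},{p,q,r}} A125={{p,r},{q,u},{p,q,r}} A134={{q,r},{q,u},{p,q,r}} A135={{p,q},{q,u},{p,q,r}} A145={{t},{p,r},{q,u},{p,q,r}} A234={{u},{q,r},{q,u},{p,q,r}} A235={{u},{q,u},{p,q,r}} A245={{u},{p,r},{q,u},{p,q,r}} A345={{u},{q,u},{p,q,r}}
  A1234={{q,r},{q,u},{p,q,r}} A1235={{q,u},{p,q,r}} A1245={{p,r},{q,u},{p,q,r}} A1345={{q,u},{p,q,r}} A2345={{u},{q,u},{p,q,r}}
  A12345={{q,u},{p,q,r}}
components per intersection:
  A1: {{q},{r},{p,q},{p,r},{q,r},{q,u},{p,q,r}} {{t}}
  A2: {{r},{p,r},{q,r},{p,q,r}} {{u},{q,u}}
  A3: {{q},{u},{p,q},{q,r},{q,u},{p,q,r}} {{s}}
  A4: {{r},{p,r},{q,r},{p,q,r}} {{t}} {{u},{q,u}}
  A5: {{p},{p,q},{p,r},{p,q,r}} {{t}} {{u},{q,u}}
  A12: {{r},{p,r},{q,r},{p,q,r}} {{q,u}}
  A13: {{q},{p,q},{q,r},{q,u},{p,q,r}}
  A14: {{r},{p,r},{q,r},{p,q,r}} {{t}} {{q,u}}
  A15: {{t}} {{p,q},{p,r},{p,q,r}} {{q,u}}
  A23: {{u},{q,u}} {{q,r},{p,q,r}}
  A24: {{r},{p,r},{q,r},{p,q,r}} {{u},{q,u}}
  A25: {{u},{q,u}} {{p,r},{p,q,r}}
  A34: {{u},{q,u}} {{q,r},{p,q,r}}
  A35: {{u},{q,u}} {{p,q},{p,q,r}}
  A45: {{t}} {{u},{q,u}} {{p,r},{p,q,r}}
  A123: {{q,r},{p,q,r}} {{q,u}}
  A124: {{r},{p,r},{q,r},{p,q,r}} {{q,u}}
  A125: {{p,r},{p,q,r}} {{q,u}}
  A134: {{q,r},{p,q,r}} {{q,u}}
  A135: {{p,q},{p,q,r}} {{q,u}}
  A145: {{t}} {{p,r},{p,q,r}} {{q,u}}
  A234: {{u},{q,u}} {{q,r},{p,q,r}}
  A235: {{u},{q,u}} {{p,q,r}}
  A245: {{u},{q,u}} {{p,r},{p,q,r}}
  A345: {{u},{q,u}} {{p,q,r}}
  A1234: {{q,r},{p,q,r}} {{q,u}}
  A1235: {{q,u}} {{p,q,r}}
  A1245: {{p,r},{p,q,r}} {{q,u}}
  A1345: {{q,u}} {{p,q,r}}
  A2345: {{u},{q,u}} {{p,q,r}}
  A12345: {{q,u}} {{p,q,r}}
C dims 12,22,21,10; δ0: rk 9, SNF 1^9; δ1: rk 13, SNF 1^13; δ2: rk 8, SNF 1^8
Ȟ^0: (12−9)−0=3 ⇒ Z^3
Ȟ^1: (22−13)−9=0 ⇒ 0
Ȟ^2: (21−8)−13=0 ⇒ 0

Ȟ^0 = Z^3; Ȟ^1 = 0; Ȟ^2 = 0


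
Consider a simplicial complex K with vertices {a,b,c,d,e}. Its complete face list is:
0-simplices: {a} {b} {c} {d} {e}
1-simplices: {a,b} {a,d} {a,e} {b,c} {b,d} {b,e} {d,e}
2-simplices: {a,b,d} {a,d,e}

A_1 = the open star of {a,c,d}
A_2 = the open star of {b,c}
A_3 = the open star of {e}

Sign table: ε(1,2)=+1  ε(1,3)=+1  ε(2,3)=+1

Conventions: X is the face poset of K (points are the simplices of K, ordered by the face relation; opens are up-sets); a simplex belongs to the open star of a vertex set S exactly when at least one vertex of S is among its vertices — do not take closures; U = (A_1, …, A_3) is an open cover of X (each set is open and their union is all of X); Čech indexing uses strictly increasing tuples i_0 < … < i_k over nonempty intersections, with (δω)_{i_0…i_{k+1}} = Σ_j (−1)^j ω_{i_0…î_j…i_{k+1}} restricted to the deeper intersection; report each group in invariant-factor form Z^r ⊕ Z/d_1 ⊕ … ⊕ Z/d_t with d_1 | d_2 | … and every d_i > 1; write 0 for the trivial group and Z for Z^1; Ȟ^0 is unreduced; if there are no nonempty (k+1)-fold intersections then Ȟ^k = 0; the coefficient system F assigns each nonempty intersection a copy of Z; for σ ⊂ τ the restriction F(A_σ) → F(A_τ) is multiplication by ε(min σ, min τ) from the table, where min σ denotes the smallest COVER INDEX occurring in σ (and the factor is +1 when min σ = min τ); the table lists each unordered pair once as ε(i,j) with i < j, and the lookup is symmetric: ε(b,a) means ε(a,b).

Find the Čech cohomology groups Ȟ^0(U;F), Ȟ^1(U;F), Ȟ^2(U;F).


Ȟ^0 ≅ Z, Ȟ^1 ≅ Z and Ȟ^2 ≅ 0

nonempty intersections:
  A1={{a},{c},{d},{a,b},{a,d},{a,e},{b,c},{b,d},{d,e},{a,b,d},{a,d,e}} A2={{b},{c},{a,b},{b,c},{b,d},{b,e},{a,b,d}} A3={{e},{a,e},{b,e},{d,e},{a,d,e}}
  A12={{c},{a,b},{b,c},{b,d},{a,b,d}} A13={{a,e},{d,e},{a,d,e}} A23={{b,e}}
C dims 3,3; δ0: rk 2, SNF 1^2
Ȟ^0: (3−2)−0=1 ⇒ Z
Ȟ^1: (3−0)−2=1 ⇒ Z
Ȟ^2: (0−0)−0=0 ⇒ 0


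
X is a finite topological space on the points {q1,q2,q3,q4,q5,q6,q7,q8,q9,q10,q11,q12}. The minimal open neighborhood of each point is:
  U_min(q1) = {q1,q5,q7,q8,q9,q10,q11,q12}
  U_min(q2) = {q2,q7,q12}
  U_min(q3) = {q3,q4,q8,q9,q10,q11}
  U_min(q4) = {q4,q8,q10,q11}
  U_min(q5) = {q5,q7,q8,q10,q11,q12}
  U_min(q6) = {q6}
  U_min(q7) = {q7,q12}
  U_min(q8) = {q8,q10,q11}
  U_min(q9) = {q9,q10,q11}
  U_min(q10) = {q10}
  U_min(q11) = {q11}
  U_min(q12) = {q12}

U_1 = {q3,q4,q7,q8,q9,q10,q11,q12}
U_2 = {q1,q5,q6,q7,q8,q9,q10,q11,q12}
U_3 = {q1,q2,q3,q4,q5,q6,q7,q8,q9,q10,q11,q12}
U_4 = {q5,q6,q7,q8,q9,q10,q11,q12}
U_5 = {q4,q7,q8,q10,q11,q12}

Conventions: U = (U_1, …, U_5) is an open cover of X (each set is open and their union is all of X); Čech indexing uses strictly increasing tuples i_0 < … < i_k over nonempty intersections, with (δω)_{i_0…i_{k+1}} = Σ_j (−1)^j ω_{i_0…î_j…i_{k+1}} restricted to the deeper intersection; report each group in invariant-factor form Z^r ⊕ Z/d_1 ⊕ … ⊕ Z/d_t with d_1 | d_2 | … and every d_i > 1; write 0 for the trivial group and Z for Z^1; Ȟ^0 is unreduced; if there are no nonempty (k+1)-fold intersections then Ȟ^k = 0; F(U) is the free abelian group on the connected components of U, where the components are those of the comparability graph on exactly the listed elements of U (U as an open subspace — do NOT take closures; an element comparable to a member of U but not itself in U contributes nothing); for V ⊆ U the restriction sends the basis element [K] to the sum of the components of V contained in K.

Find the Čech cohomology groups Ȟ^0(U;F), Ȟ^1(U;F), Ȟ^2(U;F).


Ȟ^0(U;F) ≅ Z^2, Ȟ^1(U;F) ≅ 0 and Ȟ^2(U;F) ≅ 0

cover nerve:
  U12={q7,q8,q9,q10,q11,q12} U13={q3,q4,q7,q8,q9,q10,q11,q12} U14={q7,q8,q9,q10,q11,q12} U15={q4,q7,q8,q10,q11,q12} U23={q1,q5,q6,q7,q8,q9,q10,q11,q12} U24={q5,q6,q7,q8,q9,q10,q11,q12} U25={q7,q8,q10,q11,q12} U34={q5,q6,q7,q8,q9,q10,q11,q12} U35={q4,q7,q8,q10,q11,q12} U45={q7,q8,q10,q11,q12}
  U123={q7,q8,q9,q10,q11,q12} U124={q7,q8,q9,q10,q11,q12} U125={q7,q8,q10,q11,q12} U134={q7,q8,q9,q10,q11,q12} U135={q4,q7,q8,q10,q11,q12} U145={q7,q8,q10,q11,q12} U234={q5,q6,q7,q8,q9,q10,q11,q12} U235={q7,q8,q10,q11,q12} U245={q7,q8,q10,q11,q12} U345={q7,q8,q10,q11,q12}
  U1234={q7,q8,q9,q10,q11,q12} U1235={q7,q8,q10,q11,q12} U1245={q7,q8,q10,q11,q12} U1345={q7,q8,q10,q11,q12} U2345={q7,q8,q10,q11,q12}
  U12345={q7,q8,q10,q11,q12}
components per intersection:
  U1: {q3,q4,q8,q9,q10,q11} {q7,q12}
  U2: {q1,q5,q7,q8,q9,q10,q11,q12} {q6}
  U3: {q1,q2,q3,q4,q5,q7,q8,q9,q10,q11,q12} {q6}
  U4: {q5,q7,q8,q9,q10,q11,q12} {q6}
  U5: {q4,q8,q10,q11} {q7,q12}
  U12: {q7,q12} {q8,q9,q10,q11}
  U13: {q3,q4,q8,q9,q10,q11} {q7,q12}
  U14: {q7,q12} {q8,q9,q10,q11}
  U15: {q4,q8,q10,q11} {q7,q12}
  U23: {q1,q5,q7,q8,q9,q10,q11,q12} {q6}
  U24: {q5,q7,q8,q9,q10,q11,q12} {q6}
  U25: {q7,q12} {q8,q10,q11}
  U34: {q5,q7,q8,q9,q10,q11,q12} {q6}
  U35: {q4,q8,q10,q11} {q7,q12}
  U45: {q7,q12} {q8,q10,q11}
  U123: {q7,q12} {q8,q9,q10,q11}
  U124: {q7,q12} {q8,q9,q10,q11}
  U125: {q7,q12} {q8,q10,q11}
  U134: {q7,q12} {q8,q9,q10,q11}
  U135: {q4,q8,q10,q11} {q7,q12}
  U145: {q7,q12} {q8,q10,q11}
  U234: {q5,q7,q8,q9,q10,q11,q12} {q6}
  U235: {q7,q12} {q8,q10,q11}
  U245: {q7,q12} {q8,q10,q11}
  U345: {q7,q12} {q8,q10,q11}
  U1234: {q7,q12} {q8,q9,q10,q11}
  U1235: {q7,q12} {q8,q10,q11}
  U1245: {q7,q12} {q8,q10,q11}
  U1345: {q7,q12} {q8,q10,q11}
  U2345: {q7,q12} {q8,q10,q11}
  U12345: {q7,q12} {q8,q10,q11}
C dims 10,20,20,10; δ0: rk 8, SNF 1^8; δ1: rk 12, SNF 1^12; δ2: rk 8, SNF 1^8
Ȟ^0: (10−8)−0=2 ⇒ Z^2
Ȟ^1: (20−12)−8=0 ⇒ 0
Ȟ^2: (20−8)−12=0 ⇒ 0
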